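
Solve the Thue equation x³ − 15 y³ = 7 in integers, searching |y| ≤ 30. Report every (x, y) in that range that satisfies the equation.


The equation is x³ - 15y³ = 7. For fixed y, x³ = 15·y³ + 7, so a solution requires the RHS to be a perfect cube.
Strategy: iterate y from -30 to 30, compute RHS = 15·y³ + 7, and check whether it is a (positive or negative) perfect cube.
Check small values of y:
  y = 0: RHS = 7 is not a perfect cube.
  y = 1: RHS = 22 is not a perfect cube.
  y = -1: RHS = -8 = (-2)³ ⇒ x = -2 works.
  y = 2: RHS = 127 is not a perfect cube.
  y = -2: RHS = -113 is not a perfect cube.
  y = 3: RHS = 412 is not a perfect cube.
  y = -3: RHS = -398 is not a perfect cube.
Continuing the search up to |y| = 30 finds no further solutions beyond those listed.
Collected solutions: (-2, -1).

Solutions (with |y| ≤ 30): (-2, -1).


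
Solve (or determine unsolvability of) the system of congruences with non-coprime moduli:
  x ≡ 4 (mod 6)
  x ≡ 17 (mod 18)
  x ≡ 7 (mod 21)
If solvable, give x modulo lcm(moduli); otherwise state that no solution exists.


Moduli 6, 18, 21 are not pairwise coprime, so CRT works modulo lcm(m_i) when all pairwise compatibility conditions hold.
Pairwise compatibility: gcd(m_i, m_j) must divide a_i - a_j for every pair.
Merge one congruence at a time:
  Start: x ≡ 4 (mod 6).
  Combine with x ≡ 17 (mod 18): gcd(6, 18) = 6, and 17 - 4 = 13 is NOT divisible by 6.
    ⇒ system is inconsistent (no integer solution).

No solution (the system is inconsistent).


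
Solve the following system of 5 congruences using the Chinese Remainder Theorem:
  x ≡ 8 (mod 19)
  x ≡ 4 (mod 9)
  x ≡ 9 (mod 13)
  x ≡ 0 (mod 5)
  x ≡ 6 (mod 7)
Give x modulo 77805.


Product of moduli M = 19 · 9 · 13 · 5 · 7 = 77805.
Merge one congruence at a time:
  Start: x ≡ 8 (mod 19).
  Combine with x ≡ 4 (mod 9); new modulus lcm = 171.
    Write x = 8 + 19·t and substitute into x ≡ 4 (mod 9): 19·t ≡ 4 − 8 = -4 (mod 9).
    Reduce coefficients mod 9: 1·t ≡ 5 (mod 9).
    So t ≡ 5 (mod 9).
    Then x = 8 + 19·5 = 103, valid modulo lcm(19, 9) = 171: x ≡ 103 (mod 171).
  Combine with x ≡ 9 (mod 13); new modulus lcm = 2223.
    Write x = 103 + 171·t and substitute into x ≡ 9 (mod 13): 171·t ≡ 9 − 103 = -94 (mod 13).
    Reduce coefficients mod 13: 2·t ≡ 10 (mod 13).
    The inverse of 2 mod 13 is 7 (since 2·7 = 14 = 1·13 + 1), so t ≡ 7·10 = 70 ≡ 5 (mod 13).
    Then x = 103 + 171·5 = 958, valid modulo lcm(171, 13) = 2223: x ≡ 958 (mod 2223).
  Combine with x ≡ 0 (mod 5); new modulus lcm = 11115.
    Write x = 958 + 2223·t and substitute into x ≡ 0 (mod 5): 2223·t ≡ 0 − 958 = -958 (mod 5).
    Reduce coefficients mod 5: 3·t ≡ 2 (mod 5).
    The inverse of 3 mod 5 is 2 (since 3·2 = 6 = 1·5 + 1), so t ≡ 2·2 = 4 ≡ 4 (mod 5).
    Then x = 958 + 2223·4 = 9850, valid modulo lcm(2223, 5) = 11115: x ≡ 9850 (mod 11115).
  Combine with x ≡ 6 (mod 7); new modulus lcm = 77805.
    Write x = 9850 + 11115·t and substitute into x ≡ 6 (mod 7): 11115·t ≡ 6 − 9850 = -9844 (mod 7).
    Reduce coefficients mod 7: 6·t ≡ 5 (mod 7).
    The inverse of 6 mod 7 is 6 (since 6·6 = 36 = 5·7 + 1), so t ≡ 6·5 = 30 ≡ 2 (mod 7).
    Then x = 9850 + 11115·2 = 32080, valid modulo lcm(11115, 7) = 77805: x ≡ 32080 (mod 77805).
Verify against each original: 32080 mod 19 = 8, 32080 mod 9 = 4, 32080 mod 13 = 9, 32080 mod 5 = 0, 32080 mod 7 = 6.

x ≡ 32080 (mod 77805).


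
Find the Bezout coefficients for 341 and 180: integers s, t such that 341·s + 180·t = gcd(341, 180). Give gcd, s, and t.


Euclidean algorithm on (341, 180) — divide until remainder is 0:
  341 = 1 · 180 + 161
  180 = 1 · 161 + 19
  161 = 8 · 19 + 9
  19 = 2 · 9 + 1
  9 = 9 · 1 + 0
gcd(341, 180) = 1.
Track Bezout coefficients alongside the remainders: start with r₀ = 341 = a·1 + b·0 (s = 1, t = 0) and r₁ = 180 = a·0 + b·1 (s = 0, t = 1); each new remainder r_{k+1} = r_{k-1} − q_k·r_k inherits s_{k+1} = s_{k-1} − q_k·s_k, t_{k+1} = t_{k-1} − q_k·t_k, so r_k = a·s_k + b·t_k at every step:
  q = 1: r = 161, s = 1 − 1·0 = 1, t = 0 − 1·1 = -1  (check: 341·1 + 180·(-1) = 161)
  q = 1: r = 19, s = 0 − 1·1 = -1, t = 1 − 1·(-1) = 2  (check: 341·(-1) + 180·2 = 19)
  q = 8: r = 9, s = 1 − 8·(-1) = 9, t = -1 − 8·2 = -17  (check: 341·9 + 180·(-17) = 9)
  q = 2: r = 1, s = -1 − 2·9 = -19, t = 2 − 2·(-17) = 36  (check: 341·(-19) + 180·36 = 1)
The row with r = 1 (the gcd) gives the Bezout coefficients s = -19, t = 36.
Result: 341 · (-19) + 180 · (36) = 1.

gcd(341, 180) = 1; s = -19, t = 36 (check: 341·(-19) + 180·36 = 1).


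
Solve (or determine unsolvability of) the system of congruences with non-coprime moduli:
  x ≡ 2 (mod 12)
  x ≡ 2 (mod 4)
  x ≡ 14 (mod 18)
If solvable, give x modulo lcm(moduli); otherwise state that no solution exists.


Moduli 12, 4, 18 are not pairwise coprime, so CRT works modulo lcm(m_i) when all pairwise compatibility conditions hold.
Pairwise compatibility: gcd(m_i, m_j) must divide a_i - a_j for every pair.
Merge one congruence at a time:
  Start: x ≡ 2 (mod 12).
  Combine with x ≡ 2 (mod 4): gcd(12, 4) = 4; 2 - 2 = 0, which IS divisible by 4, so compatible.
    Write x = 2 + 12·t and substitute into x ≡ 2 (mod 4): 12·t ≡ 2 − 2 = 0 (mod 4).
    Divide the congruence (and modulus) by g = 4: 3·t ≡ 0 (mod 1).
    Modulo 1 every t works; take t = 0.
    Then x = 2 + 12·0 = 2, valid modulo lcm(12, 4) = 12: x ≡ 2 (mod 12).
  Combine with x ≡ 14 (mod 18): gcd(12, 18) = 6; 14 - 2 = 12, which IS divisible by 6, so compatible.
    Write x = 2 + 12·t and substitute into x ≡ 14 (mod 18): 12·t ≡ 14 − 2 = 12 (mod 18).
    Divide the congruence (and modulus) by g = 6: 2·t ≡ 2 (mod 3).
    The inverse of 2 mod 3 is 2 (since 2·2 = 4 = 1·3 + 1), so t ≡ 2·2 = 4 ≡ 1 (mod 3).
    Then x = 2 + 12·1 = 14, valid modulo lcm(12, 18) = 36: x ≡ 14 (mod 36).
Verify: 14 mod 12 = 2, 14 mod 4 = 2, 14 mod 18 = 14.

x ≡ 14 (mod 36).


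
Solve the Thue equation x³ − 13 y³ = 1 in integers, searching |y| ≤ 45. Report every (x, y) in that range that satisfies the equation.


The equation is x³ - 13y³ = 1. For fixed y, x³ = 13·y³ + 1, so a solution requires the RHS to be a perfect cube.
Strategy: iterate y from -45 to 45, compute RHS = 13·y³ + 1, and check whether it is a (positive or negative) perfect cube.
Check small values of y:
  y = 0: RHS = 1 = (1)³ ⇒ x = 1 works.
  y = 1: RHS = 14 is not a perfect cube.
  y = -1: RHS = -12 is not a perfect cube.
  y = 2: RHS = 105 is not a perfect cube.
  y = -2: RHS = -103 is not a perfect cube.
  y = 3: RHS = 352 is not a perfect cube.
  y = -3: RHS = -350 is not a perfect cube.
Continuing the search up to |y| = 45 finds no further solutions beyond those listed.
Collected solutions: (1, 0).

Solutions (with |y| ≤ 45): (1, 0).


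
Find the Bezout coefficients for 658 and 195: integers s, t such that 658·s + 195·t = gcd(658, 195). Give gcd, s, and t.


Euclidean algorithm on (658, 195) — divide until remainder is 0:
  658 = 3 · 195 + 73
  195 = 2 · 73 + 49
  73 = 1 · 49 + 24
  49 = 2 · 24 + 1
  24 = 24 · 1 + 0
gcd(658, 195) = 1.
Track Bezout coefficients alongside the remainders: start with r₀ = 658 = a·1 + b·0 (s = 1, t = 0) and r₁ = 195 = a·0 + b·1 (s = 0, t = 1); each new remainder r_{k+1} = r_{k-1} − q_k·r_k inherits s_{k+1} = s_{k-1} − q_k·s_k, t_{k+1} = t_{k-1} − q_k·t_k, so r_k = a·s_k + b·t_k at every step:
  q = 3: r = 73, s = 1 − 3·0 = 1, t = 0 − 3·1 = -3  (check: 658·1 + 195·(-3) = 73)
  q = 2: r = 49, s = 0 − 2·1 = -2, t = 1 − 2·(-3) = 7  (check: 658·(-2) + 195·7 = 49)
  q = 1: r = 24, s = 1 − 1·(-2) = 3, t = -3 − 1·7 = -10  (check: 658·3 + 195·(-10) = 24)
  q = 2: r = 1, s = -2 − 2·3 = -8, t = 7 − 2·(-10) = 27  (check: 658·(-8) + 195·27 = 1)
The row with r = 1 (the gcd) gives the Bezout coefficients s = -8, t = 27.
Result: 658 · (-8) + 195 · (27) = 1.

gcd(658, 195) = 1; s = -8, t = 27 (check: 658·(-8) + 195·27 = 1).


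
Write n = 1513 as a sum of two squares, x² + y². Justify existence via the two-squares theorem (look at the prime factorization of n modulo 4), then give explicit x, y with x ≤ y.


Step 1: Factor n = 1513 = 17 · 89.
Step 2: Check the mod-4 condition on each prime factor: 17 ≡ 1 (mod 4), exponent 1; 89 ≡ 1 (mod 4), exponent 1.
All primes ≡ 3 (mod 4) appear to even exponent (or don't appear), so by the two-squares theorem n IS expressible as a sum of two squares.
Step 3: Build a representation. Here n = 17 · 89 is a product of primes ≡ 1 (mod 4). Each prime p ≡ 1 (mod 4) is itself a sum of two squares; find a² by testing p − a² for a perfect square:
  17: 17 − 1² = 16 = 4² ⇒ 17 = 1² + 4².
  89: 89 − 1² = 88, 89 − 2² = 85, 89 − 3² = 80, 89 − 4² = 73, 89 − 5² = 64 = 8² ⇒ 89 = 5² + 8².
  Combine using the Brahmagupta–Fibonacci identity (a² + b²)(c² + d²) = (ac − bd)² + (ad + bc)² = (ac + bd)² + (ad − bc)²:
  17 · 89 = 1513: from (1² + 4²)(5² + 8²), take (1·5 − 4·8, 1·8 + 4·5) = (5 − 32, 8 + 20) = (-27, 28); dropping signs (only squares matter) gives (27, 28); check 27² + 28² = 729 + 784 = 1513 ✓.
Step 4: Order so x ≤ y and verify: 27² + 28² = 729 + 784 = 1513 = n. ✓

n = 1513 = 27² + 28² (one valid representation with x ≤ y).


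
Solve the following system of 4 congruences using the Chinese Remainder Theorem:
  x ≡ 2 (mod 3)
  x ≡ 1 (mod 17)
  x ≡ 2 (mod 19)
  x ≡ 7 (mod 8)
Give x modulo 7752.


Product of moduli M = 3 · 17 · 19 · 8 = 7752.
Merge one congruence at a time:
  Start: x ≡ 2 (mod 3).
  Combine with x ≡ 1 (mod 17); new modulus lcm = 51.
    Write x = 2 + 3·t and substitute into x ≡ 1 (mod 17): 3·t ≡ 1 − 2 = -1 (mod 17).
    Reduce coefficients mod 17: 3·t ≡ 16 (mod 17).
    The inverse of 3 mod 17 is 6 (since 3·6 = 18 = 1·17 + 1), so t ≡ 6·16 = 96 ≡ 11 (mod 17).
    Then x = 2 + 3·11 = 35, valid modulo lcm(3, 17) = 51: x ≡ 35 (mod 51).
  Combine with x ≡ 2 (mod 19); new modulus lcm = 969.
    Write x = 35 + 51·t and substitute into x ≡ 2 (mod 19): 51·t ≡ 2 − 35 = -33 (mod 19).
    Reduce coefficients mod 19: 13·t ≡ 5 (mod 19).
    The inverse of 13 mod 19 is 3 (since 13·3 = 39 = 2·19 + 1), so t ≡ 3·5 = 15 ≡ 15 (mod 19).
    Then x = 35 + 51·15 = 800, valid modulo lcm(51, 19) = 969: x ≡ 800 (mod 969).
  Combine with x ≡ 7 (mod 8); new modulus lcm = 7752.
    Write x = 800 + 969·t and substitute into x ≡ 7 (mod 8): 969·t ≡ 7 − 800 = -793 (mod 8).
    Reduce coefficients mod 8: 1·t ≡ 7 (mod 8).
    So t ≡ 7 (mod 8).
    Then x = 800 + 969·7 = 7583, valid modulo lcm(969, 8) = 7752: x ≡ 7583 (mod 7752).
Verify against each original: 7583 mod 3 = 2, 7583 mod 17 = 1, 7583 mod 19 = 2, 7583 mod 8 = 7.

x ≡ 7583 (mod 7752).


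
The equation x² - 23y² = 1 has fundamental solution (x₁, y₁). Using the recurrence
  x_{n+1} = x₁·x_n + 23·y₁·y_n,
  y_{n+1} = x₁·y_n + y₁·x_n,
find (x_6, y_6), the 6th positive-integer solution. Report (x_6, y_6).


Step 1: Find the fundamental solution (x₁, y₁) of x² - 23y² = 1.
  Expand √23 as a continued fraction. a₀ = ⌊√23⌋ = 4; iterate m_{k+1} = d_k·a_k − m_k, d_{k+1} = (23 − m_{k+1}²)/d_k, a_{k+1} = ⌊(a₀ + m_{k+1})/d_{k+1}⌋ (starting m₀ = 0, d₀ = 1), with convergents p_k = a_k·p_{k-1} + p_{k-2}, q_k = a_k·q_{k-1} + q_{k-2} (p₋₁ = 1, q₋₁ = 0):
  k = 0: a₀ = 4; p₀/q₀ = 4/1; p₀² − 23·q₀² = 16 − 23 = -7.
  k = 1: m = 4, d = 7, a = ⌊(4 + 4)/7⌋ = 1; p/q = (1·4 + 1)/(1·1 + 0) = 5/1; p² − 23·q² = 25 − 23 = 2.
  k = 2: m = 3, d = 2, a = ⌊(4 + 3)/2⌋ = 3; p/q = (3·5 + 4)/(3·1 + 1) = 19/4; p² − 23·q² = 361 − 368 = -7.
  k = 3: m = 3, d = 7, a = ⌊(4 + 3)/7⌋ = 1; p/q = (1·19 + 5)/(1·4 + 1) = 24/5; p² − 23·q² = 576 − 575 = 1.
  The first convergent with p² − 23·q² = 1 gives the fundamental solution (x₁, y₁) = (24, 5).
Step 2: Apply the recurrence (x_{n+1}, y_{n+1}) = (x₁x_n + 23y₁y_n, x₁y_n + y₁x_n) repeatedly.
  From (x_1, y_1) = (24, 5): x_2 = 24·24 + 23·5·5 = 1151; y_2 = 24·5 + 5·24 = 240.
  From (x_2, y_2) = (1151, 240): x_3 = 24·1151 + 23·5·240 = 55224; y_3 = 24·240 + 5·1151 = 11515.
  From (x_3, y_3) = (55224, 11515): x_4 = 24·55224 + 23·5·11515 = 2649601; y_4 = 24·11515 + 5·55224 = 552480.
  From (x_4, y_4) = (2649601, 552480): x_5 = 24·2649601 + 23·5·552480 = 127125624; y_5 = 24·552480 + 5·2649601 = 26507525.
  From (x_5, y_5) = (127125624, 26507525): x_6 = 24·127125624 + 23·5·26507525 = 6099380351; y_6 = 24·26507525 + 5·127125624 = 1271808720.
Step 3: Verify x_6² - 23·y_6² = 37202440666164883201 - 37202440666164883200 = 1 (should be 1). ✓

(x_1, y_1) = (24, 5); (x_6, y_6) = (6099380351, 1271808720).


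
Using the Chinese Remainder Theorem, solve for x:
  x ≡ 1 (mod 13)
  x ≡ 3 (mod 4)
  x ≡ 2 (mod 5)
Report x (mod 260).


Moduli 13, 4, 5 are pairwise coprime; by CRT there is a unique solution modulo M = 13 · 4 · 5 = 260.
Solve pairwise, accumulating the modulus:
  Start with x ≡ 1 (mod 13).
  Combine with x ≡ 3 (mod 4): since gcd(13, 4) = 1, we get a unique residue mod 52.
    Write x = 1 + 13·t and substitute into x ≡ 3 (mod 4): 13·t ≡ 3 − 1 = 2 (mod 4).
    Reduce coefficients mod 4: 1·t ≡ 2 (mod 4).
    So t ≡ 2 (mod 4).
    Then x = 1 + 13·2 = 27, valid modulo lcm(13, 4) = 52: x ≡ 27 (mod 52).
  Combine with x ≡ 2 (mod 5): since gcd(52, 5) = 1, we get a unique residue mod 260.
    Write x = 27 + 52·t and substitute into x ≡ 2 (mod 5): 52·t ≡ 2 − 27 = -25 (mod 5).
    Reduce coefficients mod 5: 2·t ≡ 0 (mod 5).
    The inverse of 2 mod 5 is 3 (since 2·3 = 6 = 1·5 + 1), so t ≡ 3·0 = 0 ≡ 0 (mod 5).
    Then x = 27 + 52·0 = 27, valid modulo lcm(52, 5) = 260: x ≡ 27 (mod 260).
Verify: 27 mod 13 = 1 ✓, 27 mod 4 = 3 ✓, 27 mod 5 = 2 ✓.

x ≡ 27 (mod 260).


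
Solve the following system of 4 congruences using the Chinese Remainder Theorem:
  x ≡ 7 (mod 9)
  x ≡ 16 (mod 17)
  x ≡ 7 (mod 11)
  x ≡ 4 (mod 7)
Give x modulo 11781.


Product of moduli M = 9 · 17 · 11 · 7 = 11781.
Merge one congruence at a time:
  Start: x ≡ 7 (mod 9).
  Combine with x ≡ 16 (mod 17); new modulus lcm = 153.
    Write x = 7 + 9·t and substitute into x ≡ 16 (mod 17): 9·t ≡ 16 − 7 = 9 (mod 17).
    The inverse of 9 mod 17 is 2 (since 9·2 = 18 = 1·17 + 1), so t ≡ 2·9 = 18 ≡ 1 (mod 17).
    Then x = 7 + 9·1 = 16, valid modulo lcm(9, 17) = 153: x ≡ 16 (mod 153).
  Combine with x ≡ 7 (mod 11); new modulus lcm = 1683.
    Write x = 16 + 153·t and substitute into x ≡ 7 (mod 11): 153·t ≡ 7 − 16 = -9 (mod 11).
    Reduce coefficients mod 11: 10·t ≡ 2 (mod 11).
    The inverse of 10 mod 11 is 10 (since 10·10 = 100 = 9·11 + 1), so t ≡ 10·2 = 20 ≡ 9 (mod 11).
    Then x = 16 + 153·9 = 1393, valid modulo lcm(153, 11) = 1683: x ≡ 1393 (mod 1683).
  Combine with x ≡ 4 (mod 7); new modulus lcm = 11781.
    Write x = 1393 + 1683·t and substitute into x ≡ 4 (mod 7): 1683·t ≡ 4 − 1393 = -1389 (mod 7).
    Reduce coefficients mod 7: 3·t ≡ 4 (mod 7).
    The inverse of 3 mod 7 is 5 (since 3·5 = 15 = 2·7 + 1), so t ≡ 5·4 = 20 ≡ 6 (mod 7).
    Then x = 1393 + 1683·6 = 11491, valid modulo lcm(1683, 7) = 11781: x ≡ 11491 (mod 11781).
Verify against each original: 11491 mod 9 = 7, 11491 mod 17 = 16, 11491 mod 11 = 7, 11491 mod 7 = 4.

x ≡ 11491 (mod 11781).


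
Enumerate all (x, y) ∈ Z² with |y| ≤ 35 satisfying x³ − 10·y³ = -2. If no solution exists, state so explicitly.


The equation is x³ - 10y³ = -2. For fixed y, x³ = 10·y³ − 2, so a solution requires the RHS to be a perfect cube.
Strategy: iterate y from -35 to 35, compute RHS = 10·y³ − 2, and check whether it is a (positive or negative) perfect cube.
Check small values of y:
  y = 0: RHS = -2 is not a perfect cube.
  y = 1: RHS = 8 = (2)³ ⇒ x = 2 works.
  y = -1: RHS = -12 is not a perfect cube.
  y = 2: RHS = 78 is not a perfect cube.
  y = -2: RHS = -82 is not a perfect cube.
  y = 3: RHS = 268 is not a perfect cube.
  y = -3: RHS = -272 is not a perfect cube.
Continuing the search up to |y| = 35 finds no further solutions beyond those listed.
Collected solutions: (2, 1).

Solutions (with |y| ≤ 35): (2, 1).


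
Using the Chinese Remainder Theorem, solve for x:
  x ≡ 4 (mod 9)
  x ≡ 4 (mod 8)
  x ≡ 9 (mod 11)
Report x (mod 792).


Moduli 9, 8, 11 are pairwise coprime; by CRT there is a unique solution modulo M = 9 · 8 · 11 = 792.
Solve pairwise, accumulating the modulus:
  Start with x ≡ 4 (mod 9).
  Combine with x ≡ 4 (mod 8): since gcd(9, 8) = 1, we get a unique residue mod 72.
    Write x = 4 + 9·t and substitute into x ≡ 4 (mod 8): 9·t ≡ 4 − 4 = 0 (mod 8).
    Reduce coefficients mod 8: 1·t ≡ 0 (mod 8).
    So t ≡ 0 (mod 8).
    Then x = 4 + 9·0 = 4, valid modulo lcm(9, 8) = 72: x ≡ 4 (mod 72).
  Combine with x ≡ 9 (mod 11): since gcd(72, 11) = 1, we get a unique residue mod 792.
    Write x = 4 + 72·t and substitute into x ≡ 9 (mod 11): 72·t ≡ 9 − 4 = 5 (mod 11).
    Reduce coefficients mod 11: 6·t ≡ 5 (mod 11).
    The inverse of 6 mod 11 is 2 (since 6·2 = 12 = 1·11 + 1), so t ≡ 2·5 = 10 ≡ 10 (mod 11).
    Then x = 4 + 72·10 = 724, valid modulo lcm(72, 11) = 792: x ≡ 724 (mod 792).
Verify: 724 mod 9 = 4 ✓, 724 mod 8 = 4 ✓, 724 mod 11 = 9 ✓.

x ≡ 724 (mod 792).


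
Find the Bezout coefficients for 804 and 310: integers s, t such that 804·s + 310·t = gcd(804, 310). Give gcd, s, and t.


Euclidean algorithm on (804, 310) — divide until remainder is 0:
  804 = 2 · 310 + 184
  310 = 1 · 184 + 126
  184 = 1 · 126 + 58
  126 = 2 · 58 + 10
  58 = 5 · 10 + 8
  10 = 1 · 8 + 2
  8 = 4 · 2 + 0
gcd(804, 310) = 2.
Track Bezout coefficients alongside the remainders: start with r₀ = 804 = a·1 + b·0 (s = 1, t = 0) and r₁ = 310 = a·0 + b·1 (s = 0, t = 1); each new remainder r_{k+1} = r_{k-1} − q_k·r_k inherits s_{k+1} = s_{k-1} − q_k·s_k, t_{k+1} = t_{k-1} − q_k·t_k, so r_k = a·s_k + b·t_k at every step:
  q = 2: r = 184, s = 1 − 2·0 = 1, t = 0 − 2·1 = -2  (check: 804·1 + 310·(-2) = 184)
  q = 1: r = 126, s = 0 − 1·1 = -1, t = 1 − 1·(-2) = 3  (check: 804·(-1) + 310·3 = 126)
  q = 1: r = 58, s = 1 − 1·(-1) = 2, t = -2 − 1·3 = -5  (check: 804·2 + 310·(-5) = 58)
  q = 2: r = 10, s = -1 − 2·2 = -5, t = 3 − 2·(-5) = 13  (check: 804·(-5) + 310·13 = 10)
  q = 5: r = 8, s = 2 − 5·(-5) = 27, t = -5 − 5·13 = -70  (check: 804·27 + 310·(-70) = 8)
  q = 1: r = 2, s = -5 − 1·27 = -32, t = 13 − 1·(-70) = 83  (check: 804·(-32) + 310·83 = 2)
The row with r = 2 (the gcd) gives the Bezout coefficients s = -32, t = 83.
Result: 804 · (-32) + 310 · (83) = 2.

gcd(804, 310) = 2; s = -32, t = 83 (check: 804·(-32) + 310·83 = 2).


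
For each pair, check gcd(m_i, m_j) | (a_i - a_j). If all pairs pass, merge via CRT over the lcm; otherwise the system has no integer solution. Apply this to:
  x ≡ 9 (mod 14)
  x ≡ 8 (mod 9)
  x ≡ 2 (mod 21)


Moduli 14, 9, 21 are not pairwise coprime, so CRT works modulo lcm(m_i) when all pairwise compatibility conditions hold.
Pairwise compatibility: gcd(m_i, m_j) must divide a_i - a_j for every pair.
Merge one congruence at a time:
  Start: x ≡ 9 (mod 14).
  Combine with x ≡ 8 (mod 9): gcd(14, 9) = 1; 8 - 9 = -1, which IS divisible by 1, so compatible.
    Write x = 9 + 14·t and substitute into x ≡ 8 (mod 9): 14·t ≡ 8 − 9 = -1 (mod 9).
    Reduce coefficients mod 9: 5·t ≡ 8 (mod 9).
    The inverse of 5 mod 9 is 2 (since 5·2 = 10 = 1·9 + 1), so t ≡ 2·8 = 16 ≡ 7 (mod 9).
    Then x = 9 + 14·7 = 107, valid modulo lcm(14, 9) = 126: x ≡ 107 (mod 126).
  Combine with x ≡ 2 (mod 21): gcd(126, 21) = 21; 2 - 107 = -105, which IS divisible by 21, so compatible.
    Write x = 107 + 126·t and substitute into x ≡ 2 (mod 21): 126·t ≡ 2 − 107 = -105 (mod 21).
    Divide the congruence (and modulus) by g = 21: 6·t ≡ -5 (mod 1).
    Modulo 1 every t works; take t = 0.
    Then x = 107 + 126·0 = 107, valid modulo lcm(126, 21) = 126: x ≡ 107 (mod 126).
Verify: 107 mod 14 = 9, 107 mod 9 = 8, 107 mod 21 = 2.

x ≡ 107 (mod 126).


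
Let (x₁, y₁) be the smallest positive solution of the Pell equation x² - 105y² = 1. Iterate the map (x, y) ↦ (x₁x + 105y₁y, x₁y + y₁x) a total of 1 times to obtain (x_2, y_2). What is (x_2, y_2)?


Step 1: Find the fundamental solution (x₁, y₁) of x² - 105y² = 1.
  Expand √105 as a continued fraction. a₀ = ⌊√105⌋ = 10; iterate m_{k+1} = d_k·a_k − m_k, d_{k+1} = (105 − m_{k+1}²)/d_k, a_{k+1} = ⌊(a₀ + m_{k+1})/d_{k+1}⌋ (starting m₀ = 0, d₀ = 1), with convergents p_k = a_k·p_{k-1} + p_{k-2}, q_k = a_k·q_{k-1} + q_{k-2} (p₋₁ = 1, q₋₁ = 0):
  k = 0: a₀ = 10; p₀/q₀ = 10/1; p₀² − 105·q₀² = 100 − 105 = -5.
  k = 1: m = 10, d = 5, a = ⌊(10 + 10)/5⌋ = 4; p/q = (4·10 + 1)/(4·1 + 0) = 41/4; p² − 105·q² = 1681 − 1680 = 1.
  The first convergent with p² − 105·q² = 1 gives the fundamental solution (x₁, y₁) = (41, 4).
Step 2: Apply the recurrence (x_{n+1}, y_{n+1}) = (x₁x_n + 105y₁y_n, x₁y_n + y₁x_n) repeatedly.
  From (x_1, y_1) = (41, 4): x_2 = 41·41 + 105·4·4 = 3361; y_2 = 41·4 + 4·41 = 328.
Step 3: Verify x_2² - 105·y_2² = 11296321 - 11296320 = 1 (should be 1). ✓

(x_1, y_1) = (41, 4); (x_2, y_2) = (3361, 328).


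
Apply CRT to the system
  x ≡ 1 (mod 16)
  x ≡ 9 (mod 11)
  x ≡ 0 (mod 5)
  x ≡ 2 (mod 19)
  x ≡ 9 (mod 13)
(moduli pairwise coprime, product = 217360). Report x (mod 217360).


Product of moduli M = 16 · 11 · 5 · 19 · 13 = 217360.
Merge one congruence at a time:
  Start: x ≡ 1 (mod 16).
  Combine with x ≡ 9 (mod 11); new modulus lcm = 176.
    Write x = 1 + 16·t and substitute into x ≡ 9 (mod 11): 16·t ≡ 9 − 1 = 8 (mod 11).
    Reduce coefficients mod 11: 5·t ≡ 8 (mod 11).
    The inverse of 5 mod 11 is 9 (since 5·9 = 45 = 4·11 + 1), so t ≡ 9·8 = 72 ≡ 6 (mod 11).
    Then x = 1 + 16·6 = 97, valid modulo lcm(16, 11) = 176: x ≡ 97 (mod 176).
  Combine with x ≡ 0 (mod 5); new modulus lcm = 880.
    Write x = 97 + 176·t and substitute into x ≡ 0 (mod 5): 176·t ≡ 0 − 97 = -97 (mod 5).
    Reduce coefficients mod 5: 1·t ≡ 3 (mod 5).
    So t ≡ 3 (mod 5).
    Then x = 97 + 176·3 = 625, valid modulo lcm(176, 5) = 880: x ≡ 625 (mod 880).
  Combine with x ≡ 2 (mod 19); new modulus lcm = 16720.
    Write x = 625 + 880·t and substitute into x ≡ 2 (mod 19): 880·t ≡ 2 − 625 = -623 (mod 19).
    Reduce coefficients mod 19: 6·t ≡ 4 (mod 19).
    The inverse of 6 mod 19 is 16 (since 6·16 = 96 = 5·19 + 1), so t ≡ 16·4 = 64 ≡ 7 (mod 19).
    Then x = 625 + 880·7 = 6785, valid modulo lcm(880, 19) = 16720: x ≡ 6785 (mod 16720).
  Combine with x ≡ 9 (mod 13); new modulus lcm = 217360.
    Write x = 6785 + 16720·t and substitute into x ≡ 9 (mod 13): 16720·t ≡ 9 − 6785 = -6776 (mod 13).
    Reduce coefficients mod 13: 2·t ≡ 10 (mod 13).
    The inverse of 2 mod 13 is 7 (since 2·7 = 14 = 1·13 + 1), so t ≡ 7·10 = 70 ≡ 5 (mod 13).
    Then x = 6785 + 16720·5 = 90385, valid modulo lcm(16720, 13) = 217360: x ≡ 90385 (mod 217360).
Verify against each original: 90385 mod 16 = 1, 90385 mod 11 = 9, 90385 mod 5 = 0, 90385 mod 19 = 2, 90385 mod 13 = 9.

x ≡ 90385 (mod 217360).


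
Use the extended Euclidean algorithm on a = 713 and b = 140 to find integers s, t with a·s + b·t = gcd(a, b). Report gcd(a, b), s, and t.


Euclidean algorithm on (713, 140) — divide until remainder is 0:
  713 = 5 · 140 + 13
  140 = 10 · 13 + 10
  13 = 1 · 10 + 3
  10 = 3 · 3 + 1
  3 = 3 · 1 + 0
gcd(713, 140) = 1.
Track Bezout coefficients alongside the remainders: start with r₀ = 713 = a·1 + b·0 (s = 1, t = 0) and r₁ = 140 = a·0 + b·1 (s = 0, t = 1); each new remainder r_{k+1} = r_{k-1} − q_k·r_k inherits s_{k+1} = s_{k-1} − q_k·s_k, t_{k+1} = t_{k-1} − q_k·t_k, so r_k = a·s_k + b·t_k at every step:
  q = 5: r = 13, s = 1 − 5·0 = 1, t = 0 − 5·1 = -5  (check: 713·1 + 140·(-5) = 13)
  q = 10: r = 10, s = 0 − 10·1 = -10, t = 1 − 10·(-5) = 51  (check: 713·(-10) + 140·51 = 10)
  q = 1: r = 3, s = 1 − 1·(-10) = 11, t = -5 − 1·51 = -56  (check: 713·11 + 140·(-56) = 3)
  q = 3: r = 1, s = -10 − 3·11 = -43, t = 51 − 3·(-56) = 219  (check: 713·(-43) + 140·219 = 1)
The row with r = 1 (the gcd) gives the Bezout coefficients s = -43, t = 219.
Result: 713 · (-43) + 140 · (219) = 1.

gcd(713, 140) = 1; s = -43, t = 219 (check: 713·(-43) + 140·219 = 1).


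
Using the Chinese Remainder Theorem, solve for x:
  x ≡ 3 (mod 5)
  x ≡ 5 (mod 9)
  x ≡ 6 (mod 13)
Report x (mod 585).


Moduli 5, 9, 13 are pairwise coprime; by CRT there is a unique solution modulo M = 5 · 9 · 13 = 585.
Solve pairwise, accumulating the modulus:
  Start with x ≡ 3 (mod 5).
  Combine with x ≡ 5 (mod 9): since gcd(5, 9) = 1, we get a unique residue mod 45.
    Write x = 3 + 5·t and substitute into x ≡ 5 (mod 9): 5·t ≡ 5 − 3 = 2 (mod 9).
    The inverse of 5 mod 9 is 2 (since 5·2 = 10 = 1·9 + 1), so t ≡ 2·2 = 4 ≡ 4 (mod 9).
    Then x = 3 + 5·4 = 23, valid modulo lcm(5, 9) = 45: x ≡ 23 (mod 45).
  Combine with x ≡ 6 (mod 13): since gcd(45, 13) = 1, we get a unique residue mod 585.
    Write x = 23 + 45·t and substitute into x ≡ 6 (mod 13): 45·t ≡ 6 − 23 = -17 (mod 13).
    Reduce coefficients mod 13: 6·t ≡ 9 (mod 13).
    The inverse of 6 mod 13 is 11 (since 6·11 = 66 = 5·13 + 1), so t ≡ 11·9 = 99 ≡ 8 (mod 13).
    Then x = 23 + 45·8 = 383, valid modulo lcm(45, 13) = 585: x ≡ 383 (mod 585).
Verify: 383 mod 5 = 3 ✓, 383 mod 9 = 5 ✓, 383 mod 13 = 6 ✓.

x ≡ 383 (mod 585).


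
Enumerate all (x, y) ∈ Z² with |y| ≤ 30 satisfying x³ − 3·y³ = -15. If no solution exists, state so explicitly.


The equation is x³ - 3y³ = -15. For fixed y, x³ = 3·y³ − 15, so a solution requires the RHS to be a perfect cube.
Strategy: iterate y from -30 to 30, compute RHS = 3·y³ − 15, and check whether it is a (positive or negative) perfect cube.
Check small values of y:
  y = 0: RHS = -15 is not a perfect cube.
  y = 1: RHS = -12 is not a perfect cube.
  y = -1: RHS = -18 is not a perfect cube.
  y = 2: RHS = 9 is not a perfect cube.
  y = -2: RHS = -39 is not a perfect cube.
  y = 3: RHS = 66 is not a perfect cube.
  y = -3: RHS = -96 is not a perfect cube.
Continuing the search up to |y| = 30 finds no solutions either.
No (x, y) in the scanned range satisfies the equation.

No integer solutions with |y| ≤ 30.


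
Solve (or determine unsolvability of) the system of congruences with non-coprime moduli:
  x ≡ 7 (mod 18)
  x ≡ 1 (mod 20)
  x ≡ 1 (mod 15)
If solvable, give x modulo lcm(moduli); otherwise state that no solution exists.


Moduli 18, 20, 15 are not pairwise coprime, so CRT works modulo lcm(m_i) when all pairwise compatibility conditions hold.
Pairwise compatibility: gcd(m_i, m_j) must divide a_i - a_j for every pair.
Merge one congruence at a time:
  Start: x ≡ 7 (mod 18).
  Combine with x ≡ 1 (mod 20): gcd(18, 20) = 2; 1 - 7 = -6, which IS divisible by 2, so compatible.
    Write x = 7 + 18·t and substitute into x ≡ 1 (mod 20): 18·t ≡ 1 − 7 = -6 (mod 20).
    Divide the congruence (and modulus) by g = 2: 9·t ≡ -3 (mod 10).
    Reduce coefficients mod 10: 9·t ≡ 7 (mod 10).
    The inverse of 9 mod 10 is 9 (since 9·9 = 81 = 8·10 + 1), so t ≡ 9·7 = 63 ≡ 3 (mod 10).
    Then x = 7 + 18·3 = 61, valid modulo lcm(18, 20) = 180: x ≡ 61 (mod 180).
  Combine with x ≡ 1 (mod 15): gcd(180, 15) = 15; 1 - 61 = -60, which IS divisible by 15, so compatible.
    Write x = 61 + 180·t and substitute into x ≡ 1 (mod 15): 180·t ≡ 1 − 61 = -60 (mod 15).
    Divide the congruence (and modulus) by g = 15: 12·t ≡ -4 (mod 1).
    Modulo 1 every t works; take t = 0.
    Then x = 61 + 180·0 = 61, valid modulo lcm(180, 15) = 180: x ≡ 61 (mod 180).
Verify: 61 mod 18 = 7, 61 mod 20 = 1, 61 mod 15 = 1.

x ≡ 61 (mod 180).


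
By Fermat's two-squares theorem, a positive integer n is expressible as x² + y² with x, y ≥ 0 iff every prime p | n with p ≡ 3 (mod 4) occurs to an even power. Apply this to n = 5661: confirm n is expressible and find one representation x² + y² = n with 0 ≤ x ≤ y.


Step 1: Factor n = 5661 = 3^2 · 17 · 37.
Step 2: Check the mod-4 condition on each prime factor: 3 ≡ 3 (mod 4), exponent 2 (must be even); 17 ≡ 1 (mod 4), exponent 1; 37 ≡ 1 (mod 4), exponent 1.
All primes ≡ 3 (mod 4) appear to even exponent (or don't appear), so by the two-squares theorem n IS expressible as a sum of two squares.
Step 3: Build a representation. Group n = k² · m with k = 3 and m = 17 · 37 = 629 (a product of primes ≡ 1 (mod 4)); a representation of m scales to one of n via (k·x)² + (k·y)² = k²(x² + y²). Each prime p ≡ 1 (mod 4) is itself a sum of two squares; find a² by testing p − a² for a perfect square:
  17: 17 − 1² = 16 = 4² ⇒ 17 = 1² + 4².
  37: 37 − 1² = 36 = 6² ⇒ 37 = 1² + 6².
  Combine using the Brahmagupta–Fibonacci identity (a² + b²)(c² + d²) = (ac − bd)² + (ad + bc)² = (ac + bd)² + (ad − bc)²:
  17 · 37 = 629: from (1² + 4²)(1² + 6²), take (1·1 − 4·6, 1·6 + 4·1) = (1 − 24, 6 + 4) = (-23, 10); dropping signs (only squares matter) gives (23, 10); check 23² + 10² = 529 + 100 = 629 ✓.
  Scale by k = 3: (3·23, 3·10) = (69, 30).
Step 4: Order so x ≤ y and verify: 30² + 69² = 900 + 4761 = 5661 = n. ✓

n = 5661 = 30² + 69² (one valid representation with x ≤ y).


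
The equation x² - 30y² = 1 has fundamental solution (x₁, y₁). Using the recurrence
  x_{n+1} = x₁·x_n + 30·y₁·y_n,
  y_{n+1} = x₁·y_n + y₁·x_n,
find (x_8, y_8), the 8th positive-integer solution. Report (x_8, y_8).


Step 1: Find the fundamental solution (x₁, y₁) of x² - 30y² = 1.
  Expand √30 as a continued fraction. a₀ = ⌊√30⌋ = 5; iterate m_{k+1} = d_k·a_k − m_k, d_{k+1} = (30 − m_{k+1}²)/d_k, a_{k+1} = ⌊(a₀ + m_{k+1})/d_{k+1}⌋ (starting m₀ = 0, d₀ = 1), with convergents p_k = a_k·p_{k-1} + p_{k-2}, q_k = a_k·q_{k-1} + q_{k-2} (p₋₁ = 1, q₋₁ = 0):
  k = 0: a₀ = 5; p₀/q₀ = 5/1; p₀² − 30·q₀² = 25 − 30 = -5.
  k = 1: m = 5, d = 5, a = ⌊(5 + 5)/5⌋ = 2; p/q = (2·5 + 1)/(2·1 + 0) = 11/2; p² − 30·q² = 121 − 120 = 1.
  The first convergent with p² − 30·q² = 1 gives the fundamental solution (x₁, y₁) = (11, 2).
Step 2: Apply the recurrence (x_{n+1}, y_{n+1}) = (x₁x_n + 30y₁y_n, x₁y_n + y₁x_n) repeatedly.
  From (x_1, y_1) = (11, 2): x_2 = 11·11 + 30·2·2 = 241; y_2 = 11·2 + 2·11 = 44.
  From (x_2, y_2) = (241, 44): x_3 = 11·241 + 30·2·44 = 5291; y_3 = 11·44 + 2·241 = 966.
  From (x_3, y_3) = (5291, 966): x_4 = 11·5291 + 30·2·966 = 116161; y_4 = 11·966 + 2·5291 = 21208.
  From (x_4, y_4) = (116161, 21208): x_5 = 11·116161 + 30·2·21208 = 2550251; y_5 = 11·21208 + 2·116161 = 465610.
  From (x_5, y_5) = (2550251, 465610): x_6 = 11·2550251 + 30·2·465610 = 55989361; y_6 = 11·465610 + 2·2550251 = 10222212.
  From (x_6, y_6) = (55989361, 10222212): x_7 = 11·55989361 + 30·2·10222212 = 1229215691; y_7 = 11·10222212 + 2·55989361 = 224423054.
  From (x_7, y_7) = (1229215691, 224423054): x_8 = 11·1229215691 + 30·2·224423054 = 26986755841; y_8 = 11·224423054 + 2·1229215691 = 4927084976.
Step 3: Verify x_8² - 30·y_8² = 728284990821747617281 - 728284990821747617280 = 1 (should be 1). ✓

(x_1, y_1) = (11, 2); (x_8, y_8) = (26986755841, 4927084976).


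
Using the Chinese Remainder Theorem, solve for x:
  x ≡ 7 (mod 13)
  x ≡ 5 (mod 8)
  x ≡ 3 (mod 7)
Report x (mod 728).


Moduli 13, 8, 7 are pairwise coprime; by CRT there is a unique solution modulo M = 13 · 8 · 7 = 728.
Solve pairwise, accumulating the modulus:
  Start with x ≡ 7 (mod 13).
  Combine with x ≡ 5 (mod 8): since gcd(13, 8) = 1, we get a unique residue mod 104.
    Write x = 7 + 13·t and substitute into x ≡ 5 (mod 8): 13·t ≡ 5 − 7 = -2 (mod 8).
    Reduce coefficients mod 8: 5·t ≡ 6 (mod 8).
    The inverse of 5 mod 8 is 5 (since 5·5 = 25 = 3·8 + 1), so t ≡ 5·6 = 30 ≡ 6 (mod 8).
    Then x = 7 + 13·6 = 85, valid modulo lcm(13, 8) = 104: x ≡ 85 (mod 104).
  Combine with x ≡ 3 (mod 7): since gcd(104, 7) = 1, we get a unique residue mod 728.
    Write x = 85 + 104·t and substitute into x ≡ 3 (mod 7): 104·t ≡ 3 − 85 = -82 (mod 7).
    Reduce coefficients mod 7: 6·t ≡ 2 (mod 7).
    The inverse of 6 mod 7 is 6 (since 6·6 = 36 = 5·7 + 1), so t ≡ 6·2 = 12 ≡ 5 (mod 7).
    Then x = 85 + 104·5 = 605, valid modulo lcm(104, 7) = 728: x ≡ 605 (mod 728).
Verify: 605 mod 13 = 7 ✓, 605 mod 8 = 5 ✓, 605 mod 7 = 3 ✓.

x ≡ 605 (mod 728).


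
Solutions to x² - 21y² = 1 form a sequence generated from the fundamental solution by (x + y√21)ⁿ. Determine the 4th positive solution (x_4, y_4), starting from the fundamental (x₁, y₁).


Step 1: Find the fundamental solution (x₁, y₁) of x² - 21y² = 1.
  Expand √21 as a continued fraction. a₀ = ⌊√21⌋ = 4; iterate m_{k+1} = d_k·a_k − m_k, d_{k+1} = (21 − m_{k+1}²)/d_k, a_{k+1} = ⌊(a₀ + m_{k+1})/d_{k+1}⌋ (starting m₀ = 0, d₀ = 1), with convergents p_k = a_k·p_{k-1} + p_{k-2}, q_k = a_k·q_{k-1} + q_{k-2} (p₋₁ = 1, q₋₁ = 0):
  k = 0: a₀ = 4; p₀/q₀ = 4/1; p₀² − 21·q₀² = 16 − 21 = -5.
  k = 1: m = 4, d = 5, a = ⌊(4 + 4)/5⌋ = 1; p/q = (1·4 + 1)/(1·1 + 0) = 5/1; p² − 21·q² = 25 − 21 = 4.
  k = 2: m = 1, d = 4, a = ⌊(4 + 1)/4⌋ = 1; p/q = (1·5 + 4)/(1·1 + 1) = 9/2; p² − 21·q² = 81 − 84 = -3.
  k = 3: m = 3, d = 3, a = ⌊(4 + 3)/3⌋ = 2; p/q = (2·9 + 5)/(2·2 + 1) = 23/5; p² − 21·q² = 529 − 525 = 4.
  k = 4: m = 3, d = 4, a = ⌊(4 + 3)/4⌋ = 1; p/q = (1·23 + 9)/(1·5 + 2) = 32/7; p² − 21·q² = 1024 − 1029 = -5.
  k = 5: m = 1, d = 5, a = ⌊(4 + 1)/5⌋ = 1; p/q = (1·32 + 23)/(1·7 + 5) = 55/12; p² − 21·q² = 3025 − 3024 = 1.
  The first convergent with p² − 21·q² = 1 gives the fundamental solution (x₁, y₁) = (55, 12).
Step 2: Apply the recurrence (x_{n+1}, y_{n+1}) = (x₁x_n + 21y₁y_n, x₁y_n + y₁x_n) repeatedly.
  From (x_1, y_1) = (55, 12): x_2 = 55·55 + 21·12·12 = 6049; y_2 = 55·12 + 12·55 = 1320.
  From (x_2, y_2) = (6049, 1320): x_3 = 55·6049 + 21·12·1320 = 665335; y_3 = 55·1320 + 12·6049 = 145188.
  From (x_3, y_3) = (665335, 145188): x_4 = 55·665335 + 21·12·145188 = 73180801; y_4 = 55·145188 + 12·665335 = 15969360.
Step 3: Verify x_4² - 21·y_4² = 5355429635001601 - 5355429635001600 = 1 (should be 1). ✓

(x_1, y_1) = (55, 12); (x_4, y_4) = (73180801, 15969360).


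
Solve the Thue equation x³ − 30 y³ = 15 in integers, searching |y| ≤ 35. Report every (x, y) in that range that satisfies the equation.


The equation is x³ - 30y³ = 15. For fixed y, x³ = 30·y³ + 15, so a solution requires the RHS to be a perfect cube.
Strategy: iterate y from -35 to 35, compute RHS = 30·y³ + 15, and check whether it is a (positive or negative) perfect cube.
Check small values of y:
  y = 0: RHS = 15 is not a perfect cube.
  y = 1: RHS = 45 is not a perfect cube.
  y = -1: RHS = -15 is not a perfect cube.
  y = 2: RHS = 255 is not a perfect cube.
  y = -2: RHS = -225 is not a perfect cube.
  y = 3: RHS = 825 is not a perfect cube.
  y = -3: RHS = -795 is not a perfect cube.
Continuing the search up to |y| = 35 finds no solutions either.
No (x, y) in the scanned range satisfies the equation.

No integer solutions with |y| ≤ 35.


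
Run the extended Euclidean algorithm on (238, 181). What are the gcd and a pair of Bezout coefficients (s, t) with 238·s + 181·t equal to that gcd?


Euclidean algorithm on (238, 181) — divide until remainder is 0:
  238 = 1 · 181 + 57
  181 = 3 · 57 + 10
  57 = 5 · 10 + 7
  10 = 1 · 7 + 3
  7 = 2 · 3 + 1
  3 = 3 · 1 + 0
gcd(238, 181) = 1.
Track Bezout coefficients alongside the remainders: start with r₀ = 238 = a·1 + b·0 (s = 1, t = 0) and r₁ = 181 = a·0 + b·1 (s = 0, t = 1); each new remainder r_{k+1} = r_{k-1} − q_k·r_k inherits s_{k+1} = s_{k-1} − q_k·s_k, t_{k+1} = t_{k-1} − q_k·t_k, so r_k = a·s_k + b·t_k at every step:
  q = 1: r = 57, s = 1 − 1·0 = 1, t = 0 − 1·1 = -1  (check: 238·1 + 181·(-1) = 57)
  q = 3: r = 10, s = 0 − 3·1 = -3, t = 1 − 3·(-1) = 4  (check: 238·(-3) + 181·4 = 10)
  q = 5: r = 7, s = 1 − 5·(-3) = 16, t = -1 − 5·4 = -21  (check: 238·16 + 181·(-21) = 7)
  q = 1: r = 3, s = -3 − 1·16 = -19, t = 4 − 1·(-21) = 25  (check: 238·(-19) + 181·25 = 3)
  q = 2: r = 1, s = 16 − 2·(-19) = 54, t = -21 − 2·25 = -71  (check: 238·54 + 181·(-71) = 1)
The row with r = 1 (the gcd) gives the Bezout coefficients s = 54, t = -71.
Result: 238 · (54) + 181 · (-71) = 1.

gcd(238, 181) = 1; s = 54, t = -71 (check: 238·54 + 181·(-71) = 1).


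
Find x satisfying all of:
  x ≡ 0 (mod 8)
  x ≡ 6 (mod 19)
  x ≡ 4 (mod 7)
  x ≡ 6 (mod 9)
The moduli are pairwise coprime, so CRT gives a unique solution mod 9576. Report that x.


Product of moduli M = 8 · 19 · 7 · 9 = 9576.
Merge one congruence at a time:
  Start: x ≡ 0 (mod 8).
  Combine with x ≡ 6 (mod 19); new modulus lcm = 152.
    Write x = 0 + 8·t and substitute into x ≡ 6 (mod 19): 8·t ≡ 6 − 0 = 6 (mod 19).
    The inverse of 8 mod 19 is 12 (since 8·12 = 96 = 5·19 + 1), so t ≡ 12·6 = 72 ≡ 15 (mod 19).
    Then x = 0 + 8·15 = 120, valid modulo lcm(8, 19) = 152: x ≡ 120 (mod 152).
  Combine with x ≡ 4 (mod 7); new modulus lcm = 1064.
    Write x = 120 + 152·t and substitute into x ≡ 4 (mod 7): 152·t ≡ 4 − 120 = -116 (mod 7).
    Reduce coefficients mod 7: 5·t ≡ 3 (mod 7).
    The inverse of 5 mod 7 is 3 (since 5·3 = 15 = 2·7 + 1), so t ≡ 3·3 = 9 ≡ 2 (mod 7).
    Then x = 120 + 152·2 = 424, valid modulo lcm(152, 7) = 1064: x ≡ 424 (mod 1064).
  Combine with x ≡ 6 (mod 9); new modulus lcm = 9576.
    Write x = 424 + 1064·t and substitute into x ≡ 6 (mod 9): 1064·t ≡ 6 − 424 = -418 (mod 9).
    Reduce coefficients mod 9: 2·t ≡ 5 (mod 9).
    The inverse of 2 mod 9 is 5 (since 2·5 = 10 = 1·9 + 1), so t ≡ 5·5 = 25 ≡ 7 (mod 9).
    Then x = 424 + 1064·7 = 7872, valid modulo lcm(1064, 9) = 9576: x ≡ 7872 (mod 9576).
Verify against each original: 7872 mod 8 = 0, 7872 mod 19 = 6, 7872 mod 7 = 4, 7872 mod 9 = 6.

x ≡ 7872 (mod 9576).


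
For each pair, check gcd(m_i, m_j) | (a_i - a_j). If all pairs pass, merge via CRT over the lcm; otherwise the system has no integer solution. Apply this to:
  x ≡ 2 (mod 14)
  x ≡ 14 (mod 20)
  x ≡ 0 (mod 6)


Moduli 14, 20, 6 are not pairwise coprime, so CRT works modulo lcm(m_i) when all pairwise compatibility conditions hold.
Pairwise compatibility: gcd(m_i, m_j) must divide a_i - a_j for every pair.
Merge one congruence at a time:
  Start: x ≡ 2 (mod 14).
  Combine with x ≡ 14 (mod 20): gcd(14, 20) = 2; 14 - 2 = 12, which IS divisible by 2, so compatible.
    Write x = 2 + 14·t and substitute into x ≡ 14 (mod 20): 14·t ≡ 14 − 2 = 12 (mod 20).
    Divide the congruence (and modulus) by g = 2: 7·t ≡ 6 (mod 10).
    The inverse of 7 mod 10 is 3 (since 7·3 = 21 = 2·10 + 1), so t ≡ 3·6 = 18 ≡ 8 (mod 10).
    Then x = 2 + 14·8 = 114, valid modulo lcm(14, 20) = 140: x ≡ 114 (mod 140).
  Combine with x ≡ 0 (mod 6): gcd(140, 6) = 2; 0 - 114 = -114, which IS divisible by 2, so compatible.
    Write x = 114 + 140·t and substitute into x ≡ 0 (mod 6): 140·t ≡ 0 − 114 = -114 (mod 6).
    Divide the congruence (and modulus) by g = 2: 70·t ≡ -57 (mod 3).
    Reduce coefficients mod 3: 1·t ≡ 0 (mod 3).
    So t ≡ 0 (mod 3).
    Then x = 114 + 140·0 = 114, valid modulo lcm(140, 6) = 420: x ≡ 114 (mod 420).
Verify: 114 mod 14 = 2, 114 mod 20 = 14, 114 mod 6 = 0.

x ≡ 114 (mod 420).


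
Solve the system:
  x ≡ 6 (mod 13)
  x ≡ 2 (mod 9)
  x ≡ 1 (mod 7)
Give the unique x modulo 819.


Moduli 13, 9, 7 are pairwise coprime; by CRT there is a unique solution modulo M = 13 · 9 · 7 = 819.
Solve pairwise, accumulating the modulus:
  Start with x ≡ 6 (mod 13).
  Combine with x ≡ 2 (mod 9): since gcd(13, 9) = 1, we get a unique residue mod 117.
    Write x = 6 + 13·t and substitute into x ≡ 2 (mod 9): 13·t ≡ 2 − 6 = -4 (mod 9).
    Reduce coefficients mod 9: 4·t ≡ 5 (mod 9).
    The inverse of 4 mod 9 is 7 (since 4·7 = 28 = 3·9 + 1), so t ≡ 7·5 = 35 ≡ 8 (mod 9).
    Then x = 6 + 13·8 = 110, valid modulo lcm(13, 9) = 117: x ≡ 110 (mod 117).
  Combine with x ≡ 1 (mod 7): since gcd(117, 7) = 1, we get a unique residue mod 819.
    Write x = 110 + 117·t and substitute into x ≡ 1 (mod 7): 117·t ≡ 1 − 110 = -109 (mod 7).
    Reduce coefficients mod 7: 5·t ≡ 3 (mod 7).
    The inverse of 5 mod 7 is 3 (since 5·3 = 15 = 2·7 + 1), so t ≡ 3·3 = 9 ≡ 2 (mod 7).
    Then x = 110 + 117·2 = 344, valid modulo lcm(117, 7) = 819: x ≡ 344 (mod 819).
Verify: 344 mod 13 = 6 ✓, 344 mod 9 = 2 ✓, 344 mod 7 = 1 ✓.

x ≡ 344 (mod 819).
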